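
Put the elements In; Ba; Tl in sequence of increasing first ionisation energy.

In is in period 5, group 13; Ba is in period 6, group 2; Tl is in period 6, group 13.
Removing the outermost electron gets harder across a period and easier down a group.
These span different periods and groups, so the two trends combine.
In > Ba: both effects reinforce here, so In is clearly the higher of the two.
Tl > In: this pair runs against the simple trend — see the exception note.
Note the exception: Tl has a higher first ionization energy than In, contrary to the simple trend — relativistic 6s stabilisation and poor 4f/5d shielding distort the trend for the heavy p-block elements.
Approximate values (kJ/mol): In 558, Ba 503, Tl 589.
So from lowest to highest: Ba < In < Tl.

Ba < In < Tl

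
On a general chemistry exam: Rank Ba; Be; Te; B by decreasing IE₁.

Be is in period 2, group 2; B is in period 2, group 13; Te is in period 5, group 16; Ba is in period 6, group 2.
Removing the outermost electron gets harder across a period and easier down a group.
Here both period and group differ, so the two effects have to be weighed against each other.
B > Ba: both effects reinforce here, so B is clearly the higher of the two.
Te > B: the two effects oppose for this pair; the across-period effect wins (869 vs 801 kJ/mol).
Be > Te: period and group pull opposite ways; the down-group shift dominates (900 vs 869 kJ/mol).
Note the exception: Be has a higher first ionization energy than B, contrary to the simple trend — removing B's lone 2p electron is easier than breaking Be's filled 2s².
For reference (kJ/mol): Be 900, B 801, Te 869, Ba 503.
So from highest to lowest: Be > Te > B > Ba.

Be > Te > B > Ba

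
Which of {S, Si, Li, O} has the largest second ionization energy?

Li

IE_2 is the cost of taking one more electron from the +1 cation: S⁺ still has 5 valence electrons; Si⁺ still has 3 valence electrons; Li⁺ is the bare [He] core; O⁺ still has 5 valence electrons.
Core electrons are held far more tightly than valence electrons, so Li tops the IE_2 order.
Valence configurations: S⁺ [Ne]3s²3p³, Si⁺ [Ne]3s²3p¹, O⁺ [He]2s²2p³.
Tabulated IE_2 (kJ/mol): S 2252, Si 1577, Li 7298, O 3388.
So the second ionization energies run Si < S < O < Li.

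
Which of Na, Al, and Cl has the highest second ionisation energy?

Na

After 1 electron has been removed, what remains? Na⁺ is the bare [Ne] core; Al⁺ still has 2 valence electrons; Cl⁺ still has 6 valence electrons.
Core electrons are held far more tightly than valence electrons, so Na tops the IE_2 order.
Valence configurations: Al⁺ [Ne]3s², Cl⁺ [Ne]3s²3p⁴.
Tabulated IE_2 (kJ/mol): Na 4562, Al 1817, Cl 2298.
Putting it together, IE_2: Al < Cl < Na.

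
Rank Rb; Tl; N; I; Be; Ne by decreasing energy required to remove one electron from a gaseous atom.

Ne, N, I, Be, Tl, Rb

Be is in period 2, group 2; N is in period 2, group 15; Ne is in period 2, group 18; Rb is in period 5, group 1; I is in period 5, group 17; Tl is in period 6, group 13.
Across a period the outer electron is held more tightly (higher IE₁); down a group it sits in a higher shell, more shielded, and comes off more easily.
These span different periods and groups, so the two trends combine.
Tl > Rb: period and group pull opposite ways; the across-period shift dominates (589 vs 403 kJ/mol).
Be > Tl: the two effects oppose for this pair; the down-group effect wins (900 vs 589 kJ/mol).
I > Be: period and group pull opposite ways; the across-period shift dominates (1008 vs 900 kJ/mol).
N > I: period and group pull opposite ways; the down-group shift dominates (1402 vs 1008 kJ/mol).
Ne > N: Ne lies to the right of N in period 2, so the across-period effect alone puts Ne higher.
Approximate values (kJ/mol): Be 900, N 1402, Ne 2081, Rb 403, I 1008, Tl 589.
So from highest to lowest: Ne > N > I > Be > Tl > Rb.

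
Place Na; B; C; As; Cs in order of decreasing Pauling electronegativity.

B is in period 2, group 13; C is in period 2, group 14; Na is in period 3, group 1; As is in period 4, group 15; Cs is in period 6, group 1.
Electronegativity increases across a period and decreases down a group, tracking effective nuclear charge and atomic size.
Here both period and group differ, so the two effects have to be weighed against each other.
Na > Cs: Na sits above Cs in group 1, so the down-group effect alone puts Na higher.
B > Na: both effects reinforce here, so B is clearly the higher of the two.
As > B: the two effects oppose for this pair; the across-period effect wins (2.18 vs 2.04).
C > As: period and group pull opposite ways; the down-group shift dominates (2.55 vs 2.18).
Approximate values (Pauling): B 2.04, C 2.55, Na 0.93, As 2.18, Cs 0.79.
So from highest to lowest: C > As > B > Na > Cs.

C > As > B > Na > Cs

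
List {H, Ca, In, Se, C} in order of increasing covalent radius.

H < C < Se < In < Ca

H is in period 1, group 1; C is in period 2, group 14; Ca is in period 4, group 2; Se is in period 4, group 16; In is in period 5, group 13.
Radius decreases left→right (rising Z_eff, same n) and increases top→bottom (higher n).
These span different periods and groups, so the two trends combine.
C > H: the two effects oppose for this pair; the down-group effect wins (75 vs 32 pm).
Se > C: the two effects oppose for this pair; the down-group effect wins (116 vs 75 pm).
In > Se: relative to Se, both the across-period and down-group shifts push In's atomic radius up.
Ca > In: period and group pull opposite ways; the across-period shift dominates (171 vs 142 pm).
Approximate values (pm): H 32, C 75, Ca 171, Se 116, In 142.
So from smallest to largest: H < C < Se < In < Ca.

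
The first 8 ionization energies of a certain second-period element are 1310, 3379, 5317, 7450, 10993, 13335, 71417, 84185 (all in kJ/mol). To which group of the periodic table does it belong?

Look for the largest jump between consecutive ionization energies: IE7/IE6 ≈ 5.4, far larger than any earlier ratio.
That jump marks the point where a core electron is being removed. So the atom has 6 valence electrons.
A main-group element with 6 valence electrons is in group 16.

Group 16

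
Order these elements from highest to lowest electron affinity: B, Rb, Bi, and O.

B is in period 2, group 13; O is in period 2, group 16; Rb is in period 5, group 1; Bi is in period 6, group 15.
Atoms with high Z_eff and room in the valence shell (especially the halogens) have the most exothermic electron affinities.
Neither a single period nor a single group — weigh both effects.
Rb > B: this pair runs against the simple trend — see the exception note.
Bi > Rb: the two effects oppose for this pair; the across-period effect wins (91 vs 47 kJ/mol).
O > Bi: relative to Bi, both the across-period and down-group shifts push O's electron affinity up.
Note the exception: Rb has a higher electron affinity than B, contrary to the simple trend — B's ns²np¹ configuration gives only a small electron affinity — the sparsely filled np subshell binds an added electron weakly.
For reference (kJ/mol): B 27, O 141, Rb 47, Bi 91.
So from highest to lowest: O > Bi > Rb > B.

O, Bi, Rb, B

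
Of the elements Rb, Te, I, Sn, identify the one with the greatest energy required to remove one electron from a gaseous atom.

I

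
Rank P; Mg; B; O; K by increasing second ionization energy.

Consider each +1 ion: P⁺ still has 4 valence electrons; Mg⁺ still has 1 valence electron; B⁺ still has 2 valence electrons; O⁺ still has 5 valence electrons; K⁺ is the bare [Ar] core.
Usually core removal costs more than valence removal, but here the competition is close: a tightly held n=2 valence electron can cost more to remove than an n=3 core electron, so the actual values have to decide it.
Valence configurations: P⁺ [Ne]3s²3p², Mg⁺ [Ne]3s¹, B⁺ [He]2s², O⁺ [He]2s²2p³.
The numbers (kJ/mol): P 1907, Mg 1451, B 2427, O 3388, K 3052.
Hence IE_2: Mg < P < B < K < O.

Mg < P < B < K < O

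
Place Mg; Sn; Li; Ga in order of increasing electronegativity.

Li is in period 2, group 1; Mg is in period 3, group 2; Ga is in period 4, group 13; Sn is in period 5, group 14.
Electronegativity increases across a period and decreases down a group, tracking effective nuclear charge and atomic size.
A diagonal step moves right (one effect) and down (the opposite effect) at once.
Mg > Li: the two effects oppose for this pair; the across-period effect wins (1.31 vs 0.98).
Ga > Mg: the two effects oppose for this pair; the across-period effect wins (1.81 vs 1.31).
Sn > Ga: the two effects oppose for this pair; the across-period effect wins (1.96 vs 1.81).
For reference (Pauling): Li 0.98, Mg 1.31, Ga 1.81, Sn 1.96.
So from lowest to highest: Li < Mg < Ga < Sn.

Li < Mg < Ga < Sn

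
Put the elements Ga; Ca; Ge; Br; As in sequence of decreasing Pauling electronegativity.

Br, As, Ge, Ga, Ca

Smaller atoms with higher effective nuclear charge are more electronegative.
All lie in period 4, so electronegativity increases left to right.
So from highest to lowest: Br > As > Ge > Ga > Ca.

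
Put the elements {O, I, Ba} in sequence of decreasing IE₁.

O > I > Ba

O is in period 2, group 16; I is in period 5, group 17; Ba is in period 6, group 2.
Across a period the outer electron is held more tightly (higher IE₁); down a group it sits in a higher shell, more shielded, and comes off more easily.
Here both period and group differ, so the two effects have to be weighed against each other.
I > Ba: relative to Ba, both the across-period and down-group shifts push I's first ionization energy up.
O > I: the two effects oppose for this pair; the down-group effect wins (1314 vs 1008 kJ/mol).
Tabulated first ionization energy (kJ/mol): O 1314, I 1008, Ba 503.
So from highest to lowest: O > I > Ba.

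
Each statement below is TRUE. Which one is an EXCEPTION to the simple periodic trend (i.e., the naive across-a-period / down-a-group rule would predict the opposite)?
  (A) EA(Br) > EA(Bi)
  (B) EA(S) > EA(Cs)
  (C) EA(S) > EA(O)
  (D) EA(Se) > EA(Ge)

The general trend: electron affinity increases across a period and decreases down a group.
(A) Br (period 4, group 17) vs Bi (period 6, group 15): the stated order agrees with the simple trend.
(B) S (period 3, group 16) vs Cs (period 6, group 1): the stated order agrees with the simple trend.
(C) S (period 3, group 16) vs O (period 2, group 16): the stated order contradicts the simple trend.
(D) Se (period 4, group 16) vs Ge (period 4, group 14): the stated order agrees with the simple trend.
The exception is (C): the compact 2p subshell of O repels the added electron more than S's larger 3p does.

(C)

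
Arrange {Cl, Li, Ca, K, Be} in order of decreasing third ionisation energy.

Be, Li, Ca, K, Cl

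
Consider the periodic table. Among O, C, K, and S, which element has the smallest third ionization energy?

IE_3 is the cost of taking one more electron from the +2 cation: O²⁺ still has 4 valence electrons; C²⁺ still has 2 valence electrons; K²⁺ is already 1 electron into the core; S²⁺ still has 4 valence electrons.
Usually core removal costs more than valence removal, but here the competition is close: a tightly held n=2 valence electron can cost more to remove than an n=3 core electron, so the actual values have to decide it.
Valence configurations: O²⁺ [He]2s²2p², C²⁺ [He]2s², S²⁺ [Ne]3s²3p².
Tabulated IE_3 (kJ/mol): O 5300, C 4620, K 4420, S 3357.
Hence IE_3: S < K < C < O.

S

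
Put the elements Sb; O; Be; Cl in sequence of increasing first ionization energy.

Be is in period 2, group 2; O is in period 2, group 16; Cl is in period 3, group 17; Sb is in period 5, group 15.
Across a period the outer electron is held more tightly (higher IE₁); down a group it sits in a higher shell, more shielded, and comes off more easily.
These span different periods and groups, so the two trends combine.
Be > Sb: the two effects oppose for this pair; the down-group effect wins (900 vs 831 kJ/mol).
Cl > Be: period and group pull opposite ways; the across-period shift dominates (1251 vs 900 kJ/mol).
O > Cl: the two effects oppose for this pair; the down-group effect wins (1314 vs 1251 kJ/mol).
Approximate values (kJ/mol): Be 900, O 1314, Cl 1251, Sb 831.
So from lowest to highest: Sb < Be < Cl < O.

Sb < Be < Cl < O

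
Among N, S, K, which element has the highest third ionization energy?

N

After 2 electrons have been removed, what remains? N²⁺ still has 3 valence electrons; S²⁺ still has 4 valence electrons; K²⁺ is already 1 electron into the core.
Usually core removal costs more than valence removal, but here the competition is close: a tightly held n=2 valence electron can cost more to remove than an n=3 core electron, so the actual values have to decide it.
Valence configurations: N²⁺ [He]2s²2p¹, S²⁺ [Ne]3s²3p².
The numbers (kJ/mol): N 4578, S 3357, K 4420.
So the third ionization energies run S < K < N.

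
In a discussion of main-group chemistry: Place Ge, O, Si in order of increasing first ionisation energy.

O is in period 2, group 16; Si is in period 3, group 14; Ge is in period 4, group 14.
Across a period the outer electron is held more tightly (higher IE₁); down a group it sits in a higher shell, more shielded, and comes off more easily.
These span different periods and groups, so the two trends combine.
Si > Ge: Si sits above Ge in group 14, so the down-group effect alone puts Si higher.
O > Si: relative to Si, both the across-period and down-group shifts push O's first ionization energy up.
For reference (kJ/mol): O 1314, Si 786, Ge 762.
So from lowest to highest: Ge < Si < O.

Ge < Si < O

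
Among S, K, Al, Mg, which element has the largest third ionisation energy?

Consider each +2 ion: S²⁺ still has 4 valence electrons; K²⁺ is already 1 electron into the core; Al²⁺ still has 1 valence electron; Mg²⁺ is the bare [Ne] core.
Pulling an electron out of a noble-gas core costs far more than removing a remaining valence electron, so K and Mg sit at the high end of IE_3.
Valence configurations: S²⁺ [Ne]3s²3p², Al²⁺ [Ne]3s¹.
Tabulated IE_3 (kJ/mol): S 3357, K 4420, Al 2745, Mg 7733.
Overall IE_3 order: Al < S < K < Mg.

Mg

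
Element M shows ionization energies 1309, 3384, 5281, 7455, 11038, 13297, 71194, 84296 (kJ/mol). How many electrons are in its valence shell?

6

Look for the largest jump between consecutive ionization energies: IE7/IE6 ≈ 5.4, far larger than any earlier ratio.
That jump marks the point where a core electron is being removed. So the atom has 6 valence electrons.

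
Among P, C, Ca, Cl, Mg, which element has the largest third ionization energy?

Mg

Consider each +2 ion: P²⁺ still has 3 valence electrons; C²⁺ still has 2 valence electrons; Ca²⁺ is the bare [Ar] core; Cl²⁺ still has 5 valence electrons; Mg²⁺ is the bare [Ne] core.
Breaking into a closed-shell core is much more expensive than removing a leftover valence electron — Ca and Mg have the largest IE_3 here.
Valence configurations: P²⁺ [Ne]3s²3p¹, C²⁺ [He]2s², Cl²⁺ [Ne]3s²3p³.
The numbers (kJ/mol): P 2914, C 4620, Ca 4912, Cl 3822, Mg 7733.
Hence IE_3: P < Cl < C < Ca < Mg.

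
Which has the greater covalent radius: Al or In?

In

Al is in period 3, group 13; In is in period 5, group 13.
Moving right in a period, electrons are added to the same shell under a stronger nuclear pull, so atoms get smaller; moving down, a new shell is opened and atoms get larger.
All are in group 13, so atomic radius increases down the group.
So In has the greater covalent radius (In > Al).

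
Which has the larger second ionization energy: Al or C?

Consider each +1 ion: Al⁺ still has 2 valence electrons; C⁺ still has 3 valence electrons.
All are still removing valence electrons, so compare the +1 ions as you would atoms: IE_2 generally rises across a period (higher Z_eff) and falls down a group (larger shell), subject to the usual subshell exceptions.
Valence configurations: Al⁺ [Ne]3s², C⁺ [He]2s²2p¹.
Tabulated IE_2 (kJ/mol): Al 1817, C 2353.
Putting it together, IE_2: Al < C.

C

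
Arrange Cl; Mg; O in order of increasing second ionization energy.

After 1 electron has been removed, what remains? Cl⁺ still has 6 valence electrons; Mg⁺ still has 1 valence electron; O⁺ still has 5 valence electrons.
All are still removing valence electrons, so compare the +1 ions as you would atoms: IE_2 generally rises across a period (higher Z_eff) and falls down a group (larger shell), subject to the usual subshell exceptions.
Valence configurations: Cl⁺ [Ne]3s²3p⁴, Mg⁺ [Ne]3s¹, O⁺ [He]2s²2p³.
Approximate IE_2 values (kJ/mol): Cl 2298, Mg 1451, O 3388.
Overall IE_2 order: Mg < Cl < O.

Mg, Cl, O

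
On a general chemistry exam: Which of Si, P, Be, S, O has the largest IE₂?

Consider each +1 ion: Si⁺ still has 3 valence electrons; P⁺ still has 4 valence electrons; Be⁺ still has 1 valence electron; S⁺ still has 5 valence electrons; O⁺ still has 5 valence electrons.
All are still removing valence electrons, so compare the +1 ions as you would atoms: IE_2 generally rises across a period (higher Z_eff) and falls down a group (larger shell), subject to the usual subshell exceptions.
Valence configurations: Si⁺ [Ne]3s²3p¹, P⁺ [Ne]3s²3p², Be⁺ [He]2s¹, S⁺ [Ne]3s²3p³, O⁺ [He]2s²2p³.
Tabulated IE_2 (kJ/mol): Si 1577, P 1907, Be 1757, S 2252, O 3388.
Putting it together, IE_2: Si < Be < P < S < O.

O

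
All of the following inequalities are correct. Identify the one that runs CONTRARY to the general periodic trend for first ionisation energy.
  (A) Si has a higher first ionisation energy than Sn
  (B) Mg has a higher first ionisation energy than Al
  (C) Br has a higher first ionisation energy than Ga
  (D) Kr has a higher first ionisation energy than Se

(B)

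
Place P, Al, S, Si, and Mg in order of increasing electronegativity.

Mg is in period 3, group 2; Al is in period 3, group 13; Si is in period 3, group 14; P is in period 3, group 15; S is in period 3, group 16.
Smaller atoms with higher effective nuclear charge are more electronegative.
All lie in period 3, so electronegativity increases left to right.
So from lowest to highest: Mg < Al < Si < P < S.

Mg < Al < Si < P < S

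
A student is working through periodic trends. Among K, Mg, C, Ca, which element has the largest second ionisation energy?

K

After 1 electron has been removed, what remains? K⁺ is the bare [Ar] core; Mg⁺ still has 1 valence electron; C⁺ still has 3 valence electrons; Ca⁺ still has 1 valence electron.
Breaking into a closed-shell core is much more expensive than removing a leftover valence electron — K has the largest IE_2 here.
Valence configurations: Mg⁺ [Ne]3s¹, C⁺ [He]2s²2p¹, Ca⁺ [Ar]4s¹.
Tabulated IE_2 (kJ/mol): K 3052, Mg 1451, C 2353, Ca 1145.
Putting it together, IE_2: Ca < Mg < C < K.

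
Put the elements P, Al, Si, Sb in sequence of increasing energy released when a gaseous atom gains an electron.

Al < P < Sb < Si

Al is in period 3, group 13; Si is in period 3, group 14; P is in period 3, group 15; Sb is in period 5, group 15.
EA tends to increase across a period and decrease down a group, though the pattern is less regular than for IE or radius.
These span different periods and groups, so the two trends combine.
P > Al: both are in period 3; the period trend gives P the larger value.
Sb > P: this pair runs against the simple trend — see the exception note.
Si > Sb: the two effects oppose for this pair; the down-group effect wins (134 vs 103 kJ/mol).
Note the exception: Sb has a higher electron affinity than P, contrary to the simple trend — both are half-filled np³, but the pairing/repulsion penalty for the added electron shrinks as the p orbitals become larger and more diffuse down the group, and for Sb that outweighs the weaker nuclear attraction.
Note the exception: Si has a higher electron affinity than P, contrary to the simple trend — adding an electron to P's half-filled 3p³ is unfavourable, so Si (3p²) has the more exothermic EA.
For reference (kJ/mol): Al 42, Si 134, P 72, Sb 103.
So from lowest to highest: Al < P < Sb < Si.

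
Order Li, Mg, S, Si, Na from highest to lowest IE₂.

Li, Na, S, Si, Mg

Consider each +1 ion: Li⁺ is the bare [He] core; Mg⁺ still has 1 valence electron; S⁺ still has 5 valence electrons; Si⁺ still has 3 valence electrons; Na⁺ is the bare [Ne] core.
Pulling an electron out of a noble-gas core costs far more than removing a remaining valence electron, so Na and Li sit at the high end of IE_2.
Valence configurations: Mg⁺ [Ne]3s¹, S⁺ [Ne]3s²3p³, Si⁺ [Ne]3s²3p¹.
Tabulated IE_2 (kJ/mol): Li 7298, Mg 1451, S 2252, Si 1577, Na 4562.
So the second ionization energies run Mg < Si < S < Na < Li.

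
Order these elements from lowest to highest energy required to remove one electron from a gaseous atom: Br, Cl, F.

Br, Cl, F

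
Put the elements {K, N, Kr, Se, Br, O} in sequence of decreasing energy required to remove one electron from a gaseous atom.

N > Kr > O > Br > Se > K

N is in period 2, group 15; O is in period 2, group 16; K is in period 4, group 1; Se is in period 4, group 16; Br is in period 4, group 17; Kr is in period 4, group 18.
IE₁ increases left→right with effective nuclear charge and decreases top→bottom as the valence shell moves farther out.
Here both period and group differ, so the two effects have to be weighed against each other.
Se > K: both are in period 4; the period trend gives Se the larger value.
Br > Se: Br lies to the right of Se in period 4, so the across-period effect alone puts Br higher.
O > Br: the two effects oppose for this pair; the down-group effect wins (1314 vs 1140 kJ/mol).
Kr > O: the two effects oppose for this pair; the across-period effect wins (1351 vs 1314 kJ/mol).
N > Kr: period and group pull opposite ways; the down-group shift dominates (1402 vs 1351 kJ/mol).
Note the exception: N has a higher first ionization energy than O, contrary to the simple trend — pairing an electron in O's 2p⁴ costs repulsion energy, so O ionizes more easily than half-filled N (2p³).
Tabulated first ionization energy (kJ/mol): N 1402, O 1314, K 419, Se 941, Br 1140, Kr 1351.
So from highest to lowest: N > Kr > O > Br > Se > K.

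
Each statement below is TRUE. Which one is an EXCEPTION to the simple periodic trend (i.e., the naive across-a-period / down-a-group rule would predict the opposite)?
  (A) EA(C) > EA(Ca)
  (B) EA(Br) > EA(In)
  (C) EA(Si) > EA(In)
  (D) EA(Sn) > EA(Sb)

The general trend: electron affinity increases across a period and decreases down a group.
(A) C (period 2, group 14) vs Ca (period 4, group 2): the stated order agrees with the simple trend.
(B) Br (period 4, group 17) vs In (period 5, group 13): the stated order agrees with the simple trend.
(C) Si (period 3, group 14) vs In (period 5, group 13): the stated order agrees with the simple trend.
(D) Sn (period 5, group 14) vs Sb (period 5, group 15): the stated order contradicts the simple trend.
The exception is (D): adding an electron to Sb's half-filled 5p³ is unfavourable, so Sn has the more exothermic EA.

(D)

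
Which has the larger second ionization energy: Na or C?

IE_2 is the cost of taking one more electron from the +1 cation: Na⁺ is the bare [Ne] core; C⁺ still has 3 valence electrons.
Core electrons are held far more tightly than valence electrons, so Na tops the IE_2 order.
Approximate IE_2 values (kJ/mol): Na 4562, C 2353.
Hence IE_2: C < Na.

Na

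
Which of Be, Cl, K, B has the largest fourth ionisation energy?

B

After 3 electrons have been removed, what remains? Be³⁺ is already 1 electron into the core; Cl³⁺ still has 4 valence electrons; K³⁺ is already 2 electrons into the core; B³⁺ is the bare [He] core.
Core electrons are held far more tightly than valence electrons, so K, Be and B top the IE_4 order.
Approximate IE_4 values (kJ/mol): Be 21007, Cl 5159, K 5877, B 25026.
Overall IE_4 order: Cl < K < Be < B.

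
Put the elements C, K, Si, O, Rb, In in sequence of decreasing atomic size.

Rb > K > In > Si > C > O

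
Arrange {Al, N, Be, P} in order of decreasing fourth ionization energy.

After 3 electrons have been removed, what remains? Al³⁺ is the bare [Ne] core; N³⁺ still has 2 valence electrons; Be³⁺ is already 1 electron into the core; P³⁺ still has 2 valence electrons.
Core electrons are held far more tightly than valence electrons, so Al and Be top the IE_4 order.
Valence configurations: N³⁺ [He]2s², P³⁺ [Ne]3s².
Tabulated IE_4 (kJ/mol): Al 11577, N 7475, Be 21007, P 4964.
Putting it together, IE_4: P < N < Al < Be.

Be > Al > N > P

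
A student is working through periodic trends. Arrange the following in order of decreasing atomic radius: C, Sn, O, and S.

Sn, S, C, O

C is in period 2, group 14; O is in period 2, group 16; S is in period 3, group 16; Sn is in period 5, group 14.
Radius decreases left→right (rising Z_eff, same n) and increases top→bottom (higher n).
Neither a single period nor a single group — weigh both effects.
C > O: both are in period 2; the period trend gives C the larger value.
S > C: the two effects oppose for this pair; the down-group effect wins (103 vs 75 pm).
Sn > S: both effects reinforce here, so Sn is clearly the larger of the two.
Approximate values (pm): C 75, O 63, S 103, Sn 140.
So from largest to smallest: Sn > S > C > O.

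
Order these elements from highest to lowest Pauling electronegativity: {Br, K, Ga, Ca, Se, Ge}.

Br, Se, Ge, Ga, Ca, K

K is in period 4, group 1; Ca is in period 4, group 2; Ga is in period 4, group 13; Ge is in period 4, group 14; Se is in period 4, group 16; Br is in period 4, group 17.
Atoms toward the upper right of the periodic table pull bonding electrons most strongly.
All lie in period 4, so electronegativity increases left to right.
So from highest to lowest: Br > Se > Ge > Ga > Ca > K.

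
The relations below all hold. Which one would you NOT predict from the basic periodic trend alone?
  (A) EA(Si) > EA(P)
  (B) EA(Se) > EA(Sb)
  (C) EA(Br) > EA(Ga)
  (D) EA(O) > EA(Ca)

(A)

The general trend: electron affinity increases across a period and decreases down a group.
(A) Si (period 3, group 14) vs P (period 3, group 15): the stated order contradicts the simple trend.
(B) Se (period 4, group 16) vs Sb (period 5, group 15): the stated order agrees with the simple trend.
(C) Br (period 4, group 17) vs Ga (period 4, group 13): the stated order agrees with the simple trend.
(D) O (period 2, group 16) vs Ca (period 4, group 2): the stated order agrees with the simple trend.
The exception is (A): adding an electron to P's half-filled 3p³ is unfavourable, so Si (3p²) has the more exothermic EA.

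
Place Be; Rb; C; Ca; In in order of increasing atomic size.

C < Be < In < Ca < Rb

Atomic radius shrinks across a period as nuclear charge pulls the same shell inward, and grows down a group as new shells are added.
Neither a single period nor a single group — weigh both effects.
Be > C: Be lies to the left of C in period 2, so the across-period effect alone puts Be larger.
In > Be: the two effects oppose for this pair; the down-group effect wins (142 vs 102 pm).
Ca > In: period and group pull opposite ways; the across-period shift dominates (171 vs 142 pm).
Rb > Ca: relative to Ca, both the across-period and down-group shifts push Rb's atomic radius up.
Tabulated atomic radius (pm): Be 102, C 75, Ca 171, Rb 210, In 142.
So from smallest to largest: C < Be < In < Ca < Rb.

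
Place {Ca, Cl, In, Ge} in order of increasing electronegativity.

Cl is in period 3, group 17; Ca is in period 4, group 2; Ge is in period 4, group 14; In is in period 5, group 13.
Smaller atoms with higher effective nuclear charge are more electronegative.
Neither a single period nor a single group — weigh both effects.
In > Ca: the two effects oppose for this pair; the across-period effect wins (1.78 vs 1.00).
Ge > In: relative to In, both the across-period and down-group shifts push Ge's electronegativity up.
Cl > Ge: both effects reinforce here, so Cl is clearly the higher of the two.
Approximate values (Pauling): Cl 3.16, Ca 1.00, Ge 2.01, In 1.78.
So from lowest to highest: Ca < In < Ge < Cl.

Ca, In, Ge, Cl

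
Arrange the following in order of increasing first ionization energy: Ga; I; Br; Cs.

Cs, Ga, I, Br

Ga is in period 4, group 13; Br is in period 4, group 17; I is in period 5, group 17; Cs is in period 6, group 1.
IE₁ increases left→right with effective nuclear charge and decreases top→bottom as the valence shell moves farther out.
Neither a single period nor a single group — weigh both effects.
Ga > Cs: relative to Cs, both the across-period and down-group shifts push Ga's first ionization energy up.
I > Ga: period and group pull opposite ways; the across-period shift dominates (1008 vs 579 kJ/mol).
Br > I: Br sits above I in group 17, so the down-group effect alone puts Br higher.
For reference (kJ/mol): Ga 579, Br 1140, I 1008, Cs 376.
So from lowest to highest: Cs < Ga < I < Br.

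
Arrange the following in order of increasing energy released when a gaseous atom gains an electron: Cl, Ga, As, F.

Ga < As < F < Cl

F is in period 2, group 17; Cl is in period 3, group 17; Ga is in period 4, group 13; As is in period 4, group 15.
EA tends to increase across a period and decrease down a group, though the pattern is less regular than for IE or radius.
These span different periods and groups, so the two trends combine.
As > Ga: both are in period 4; the period trend gives As the larger value.
F > As: relative to As, both the across-period and down-group shifts push F's electron affinity up.
Cl > F: this pair runs against the simple trend — see the exception note.
Note the exception: Cl has a higher electron affinity than F, contrary to the simple trend — F's small 2p subshell makes the incoming electron feel strong e⁻–e⁻ repulsion, so Cl actually releases more energy on gaining an electron.
Approximate values (kJ/mol): F 328, Cl 349, Ga 29, As 78.
So from lowest to highest: Ga < As < F < Cl.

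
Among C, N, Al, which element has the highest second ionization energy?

After 1 electron has been removed, what remains? C⁺ still has 3 valence electrons; N⁺ still has 4 valence electrons; Al⁺ still has 2 valence electrons.
All are still removing valence electrons, so compare the +1 ions as you would atoms: IE_2 generally rises across a period (higher Z_eff) and falls down a group (larger shell), subject to the usual subshell exceptions.
Valence configurations: C⁺ [He]2s²2p¹, N⁺ [He]2s²2p², Al⁺ [Ne]3s².
Tabulated IE_2 (kJ/mol): C 2353, N 2856, Al 1817.
Overall IE_2 order: Al < C < N.

N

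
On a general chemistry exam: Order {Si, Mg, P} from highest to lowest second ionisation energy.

P > Si > Mg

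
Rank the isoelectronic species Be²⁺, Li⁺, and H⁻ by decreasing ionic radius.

All of these have 2 electrons, so size is governed by nuclear charge alone: the more protons, the stronger the pull on the same electron cloud, and the smaller the ion.
Nuclear charges: Be²⁺ (Z=4), Li⁺ (Z=3), H⁻ (Z=1).
Largest to smallest: H⁻ > Li⁺ > Be²⁺.

H⁻ > Li⁺ > Be²⁺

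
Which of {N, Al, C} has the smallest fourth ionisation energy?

IE_4 is the cost of taking one more electron from the +3 cation: N³⁺ still has 2 valence electrons; Al³⁺ is the bare [Ne] core; C³⁺ still has 1 valence electron.
Breaking into a closed-shell core is much more expensive than removing a leftover valence electron — Al has the largest IE_4 here.
Valence configurations: N³⁺ [He]2s², C³⁺ [He]2s¹.
The numbers (kJ/mol): N 7475, Al 11577, C 6223.
Overall IE_4 order: C < N < Al.

C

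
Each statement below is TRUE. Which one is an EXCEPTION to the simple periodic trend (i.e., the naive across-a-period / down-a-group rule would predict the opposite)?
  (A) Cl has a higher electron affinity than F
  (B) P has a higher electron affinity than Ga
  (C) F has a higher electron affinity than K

(A)

The general trend: electron affinity increases across a period and decreases down a group.
(A) Cl (period 3, group 17) vs F (period 2, group 17): the stated order contradicts the simple trend.
(B) P (period 3, group 15) vs Ga (period 4, group 13): the stated order agrees with the simple trend.
(C) F (period 2, group 17) vs K (period 4, group 1): the stated order agrees with the simple trend.
The exception is (A): F's small 2p subshell makes the incoming electron feel strong e⁻–e⁻ repulsion, so Cl actually releases more energy on gaining an electron.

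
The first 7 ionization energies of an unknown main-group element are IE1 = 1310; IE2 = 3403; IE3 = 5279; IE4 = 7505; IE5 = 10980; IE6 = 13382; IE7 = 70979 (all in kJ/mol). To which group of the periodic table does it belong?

Group 16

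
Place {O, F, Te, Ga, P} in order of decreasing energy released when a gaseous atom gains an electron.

F > Te > O > P > Ga

O is in period 2, group 16; F is in period 2, group 17; P is in period 3, group 15; Ga is in period 4, group 13; Te is in period 5, group 16.
Adding an electron releases more energy for atoms nearer the top right (short of the noble gases).
Neither a single period nor a single group — weigh both effects.
P > Ga: both effects reinforce here, so P is clearly the higher of the two.
O > P: both effects reinforce here, so O is clearly the higher of the two.
Te > O: this pair runs against the simple trend — see the exception note.
F > Te: both effects reinforce here, so F is clearly the higher of the two.
Note the exception: Te has a higher electron affinity than O, contrary to the simple trend — O's compact 2p subshell gives strong electron–electron repulsion on the added electron.
For reference (kJ/mol): O 141, F 328, P 72, Ga 29, Te 190.
So from highest to lowest: F > Te > O > P > Ga.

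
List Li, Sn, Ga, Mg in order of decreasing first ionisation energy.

Li is in period 2, group 1; Mg is in period 3, group 2; Ga is in period 4, group 13; Sn is in period 5, group 14.
Across a period the outer electron is held more tightly (higher IE₁); down a group it sits in a higher shell, more shielded, and comes off more easily.
A diagonal step moves right (one effect) and down (the opposite effect) at once.
Ga > Li: the two effects oppose for this pair; the across-period effect wins (579 vs 520 kJ/mol).
Sn > Ga: period and group pull opposite ways; the across-period shift dominates (709 vs 579 kJ/mol).
Mg > Sn: the two effects oppose for this pair; the down-group effect wins (738 vs 709 kJ/mol).
Tabulated first ionization energy (kJ/mol): Li 520, Mg 738, Ga 579, Sn 709.
So from highest to lowest: Mg > Sn > Ga > Li.

Mg > Sn > Ga > Li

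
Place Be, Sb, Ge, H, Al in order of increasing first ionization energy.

Al, Ge, Sb, Be, H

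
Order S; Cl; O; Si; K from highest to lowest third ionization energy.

O > K > Cl > S > Si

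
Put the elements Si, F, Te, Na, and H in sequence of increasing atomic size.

H < F < Si < Te < Na

H is in period 1, group 1; F is in period 2, group 17; Na is in period 3, group 1; Si is in period 3, group 14; Te is in period 5, group 16.
Across a period the added protons contract the valence shell; down a group each new principal shell makes the atom larger.
Neither a single period nor a single group — weigh both effects.
F > H: period and group pull opposite ways; the down-group shift dominates (64 vs 32 pm).
Si > F: relative to F, both the across-period and down-group shifts push Si's atomic radius up.
Te > Si: period and group pull opposite ways; the down-group shift dominates (136 vs 116 pm).
Na > Te: period and group pull opposite ways; the across-period shift dominates (155 vs 136 pm).
Tabulated atomic radius (pm): H 32, F 64, Na 155, Si 116, Te 136.
So from smallest to largest: H < F < Si < Te < Na.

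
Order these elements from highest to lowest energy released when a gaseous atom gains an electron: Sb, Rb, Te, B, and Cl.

B is in period 2, group 13; Cl is in period 3, group 17; Rb is in period 5, group 1; Sb is in period 5, group 15; Te is in period 5, group 16.
Atoms with high Z_eff and room in the valence shell (especially the halogens) have the most exothermic electron affinities.
Neither a single period nor a single group — weigh both effects.
Rb > B: this pair runs against the simple trend — see the exception note.
Sb > Rb: both are in period 5; the period trend gives Sb the larger value.
Te > Sb: both are in period 5; the period trend gives Te the larger value.
Cl > Te: both effects reinforce here, so Cl is clearly the higher of the two.
Note the exception: Rb has a higher electron affinity than B, contrary to the simple trend — B's ns²np¹ configuration gives only a small electron affinity — the sparsely filled np subshell binds an added electron weakly.
Tabulated electron affinity (kJ/mol): B 27, Cl 349, Rb 47, Sb 103, Te 190.
So from highest to lowest: Cl > Te > Sb > Rb > B.

Cl > Te > Sb > Rb > B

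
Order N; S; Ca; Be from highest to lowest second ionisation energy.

N > S > Be > Ca

The second ionization energy removes an electron from the +1 ion. For each element: N⁺ still has 4 valence electrons; S⁺ still has 5 valence electrons; Ca⁺ still has 1 valence electron; Be⁺ still has 1 valence electron.
All are still removing valence electrons, so compare the +1 ions as you would atoms: IE_2 generally rises across a period (higher Z_eff) and falls down a group (larger shell), subject to the usual subshell exceptions.
Valence configurations: N⁺ [He]2s²2p², S⁺ [Ne]3s²3p³, Ca⁺ [Ar]4s¹, Be⁺ [He]2s¹.
Tabulated IE_2 (kJ/mol): N 2856, S 2252, Ca 1145, Be 1757.
Hence IE_2: Ca < Be < S < N.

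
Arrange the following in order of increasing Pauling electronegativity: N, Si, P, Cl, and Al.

N is in period 2, group 15; Al is in period 3, group 13; Si is in period 3, group 14; P is in period 3, group 15; Cl is in period 3, group 17.
Atoms toward the upper right of the periodic table pull bonding electrons most strongly.
Neither a single period nor a single group — weigh both effects.
Si > Al: Si lies to the right of Al in period 3, so the across-period effect alone puts Si higher.
P > Si: both are in period 3; the period trend gives P the larger value.
N > P: N sits above P in group 15, so the down-group effect alone puts N higher.
Cl > N: the two effects oppose for this pair; the across-period effect wins (3.16 vs 3.04).
For reference (Pauling): N 3.04, Al 1.61, Si 1.90, P 2.19, Cl 3.16.
So from lowest to highest: Al < Si < P < N < Cl.

Al, Si, P, N, Cl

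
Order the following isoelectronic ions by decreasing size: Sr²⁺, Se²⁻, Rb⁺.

Se²⁻ > Rb⁺ > Sr²⁺

All of these have 36 electrons, so size is governed by nuclear charge alone: the more protons, the stronger the pull on the same electron cloud, and the smaller the ion.
Nuclear charges: Sr²⁺ (Z=38), Rb⁺ (Z=37), Se²⁻ (Z=34).
Largest to smallest: Se²⁻ > Rb⁺ > Sr²⁺.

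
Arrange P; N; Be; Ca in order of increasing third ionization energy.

P, N, Ca, Be

IE_3 is the cost of taking one more electron from the +2 cation: P²⁺ still has 3 valence electrons; N²⁺ still has 3 valence electrons; Be²⁺ is the bare [He] core; Ca²⁺ is the bare [Ar] core.
Pulling an electron out of a noble-gas core costs far more than removing a remaining valence electron, so Ca and Be sit at the high end of IE_3.
Valence configurations: P²⁺ [Ne]3s²3p¹, N²⁺ [He]2s²2p¹.
Approximate IE_3 values (kJ/mol): P 2914, N 4578, Be 14849, Ca 4912.
Overall IE_3 order: P < N < Ca < Be.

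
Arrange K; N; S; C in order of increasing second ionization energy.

The second ionization energy removes an electron from the +1 ion. For each element: K⁺ is the bare [Ar] core; N⁺ still has 4 valence electrons; S⁺ still has 5 valence electrons; C⁺ still has 3 valence electrons.
Pulling an electron out of a noble-gas core costs far more than removing a remaining valence electron, so K sits at the high end of IE_2.
Valence configurations: N⁺ [He]2s²2p², S⁺ [Ne]3s²3p³, C⁺ [He]2s²2p¹.
Approximate IE_2 values (kJ/mol): K 3052, N 2856, S 2252, C 2353.
So the second ionization energies run S < C < N < K.

S, C, N, K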